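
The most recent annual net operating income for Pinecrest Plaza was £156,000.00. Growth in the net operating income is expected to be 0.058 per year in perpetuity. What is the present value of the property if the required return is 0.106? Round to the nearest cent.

D₁ = D₀ × (1 + g) = £156,000.00 × 1.058 = £165,048.0000
Growing perpetuity: P = D₁ / (r − g) = £165,048.0000 / (0.106 − 0.058) = £3,438,500.00

£3438500.00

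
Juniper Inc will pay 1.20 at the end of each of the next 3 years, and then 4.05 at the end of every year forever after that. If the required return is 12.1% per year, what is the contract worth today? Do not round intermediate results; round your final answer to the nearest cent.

26.64

PV of 3-year annuity: 1.20 × [1 − (1+0.121)^−3] / 0.121 = 2.87725
Perpetuity value at year 3: 4.05 / 0.121 = 33.47107
PV of perpetuity: 33.47107 / (1+0.121)^3 = 23.76035
Total PV = 2.87725 + 23.76035 = 26.63760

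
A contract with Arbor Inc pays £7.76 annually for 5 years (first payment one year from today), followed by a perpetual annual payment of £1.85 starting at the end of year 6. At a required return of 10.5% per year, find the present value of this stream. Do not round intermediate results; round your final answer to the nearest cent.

£39.74

PV of 5-year annuity: £7.76 × [1 − (1+0.105)^−5] / 0.105 = 29.04458
Perpetuity value at year 5: £1.85 / 0.105 = 17.61905
PV of perpetuity: 17.61905 / (1+0.105)^5 = 10.69476
Total PV = 29.04458 + 10.69476 = 39.73934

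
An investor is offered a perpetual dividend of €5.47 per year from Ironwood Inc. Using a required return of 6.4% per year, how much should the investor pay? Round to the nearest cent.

Level perpetuity: PV = C / r = €5.47 / 0.064 = €85.47

€85.47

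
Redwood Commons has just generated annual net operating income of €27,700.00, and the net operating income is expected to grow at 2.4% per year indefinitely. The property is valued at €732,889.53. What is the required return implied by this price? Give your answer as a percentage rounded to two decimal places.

6.27%

D₁ = €27,700.00 × 1.024 = €28,364.8000
P = D₁/(r − g) ⇒ r = D₁/P + g = €28,364.8000/€732,889.53 + 0.024 = 0.038703 + 0.024 = 0.062703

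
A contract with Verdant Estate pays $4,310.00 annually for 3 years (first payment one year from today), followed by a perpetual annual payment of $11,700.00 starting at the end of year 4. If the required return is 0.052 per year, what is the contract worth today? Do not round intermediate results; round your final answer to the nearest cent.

PV of 3-year annuity: $4,310.00 × [1 − (1+0.052)^−3] / 0.052 = 11693.35086
Perpetuity value at year 3: $11,700.00 / 0.052 = 225000.00000
PV of perpetuity: 225000.00000 / (1+0.052)^3 = 193257.02898
Total PV = 11693.35086 + 193257.02898 = 204950.37984

$204950.38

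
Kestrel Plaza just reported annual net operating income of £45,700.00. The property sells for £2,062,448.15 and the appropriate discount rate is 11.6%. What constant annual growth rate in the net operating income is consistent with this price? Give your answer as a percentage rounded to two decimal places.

9.18%

P = D₀(1+g)/(r−g) ⇒ P(r−g) = D₀(1+g) ⇒ g(P+D₀) = P·r − D₀
g = (P·r − D₀)/(P + D₀) = (£2,062,448.15×0.116 − £45,700.00) / (£2,062,448.15 + £45,700.00) = 0.091808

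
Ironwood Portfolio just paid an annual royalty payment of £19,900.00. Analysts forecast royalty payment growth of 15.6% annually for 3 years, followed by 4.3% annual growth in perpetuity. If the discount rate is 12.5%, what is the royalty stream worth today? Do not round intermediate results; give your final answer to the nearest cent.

£337675.61

D_1 = 23004.40000
D_2 = 26593.08640
D_3 = 30741.60788
Terminal value at year 3: TV = D_3×(1+g_2)/(r−g_2) = 32063.49702/0.082 = 391018.25631
P_0 = D_1/(1+r)^1 + D_2/(1+r)^2 + D_3/(1+r)^3 + TV/(1+r)^3
    = 20448.35556 + 21011.82135 + 21590.81376 + 274624.61897 = 337675.60964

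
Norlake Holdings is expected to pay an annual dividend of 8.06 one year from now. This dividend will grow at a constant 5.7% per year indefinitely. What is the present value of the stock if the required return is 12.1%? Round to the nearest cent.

Growing perpetuity: P = D₁ / (r − g) = 8.0600 / (0.121 − 0.057) = 125.94

125.94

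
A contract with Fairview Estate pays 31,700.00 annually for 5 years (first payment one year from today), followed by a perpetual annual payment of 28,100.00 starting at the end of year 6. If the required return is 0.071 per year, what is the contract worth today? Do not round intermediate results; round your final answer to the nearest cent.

PV of 5-year annuity: 31,700.00 × [1 − (1+0.071)^−5] / 0.071 = 129628.98422
Perpetuity value at year 5: 28,100.00 / 0.071 = 395774.64789
PV of perpetuity: 395774.64789 / (1+0.071)^5 = 280866.93632
Total PV = 129628.98422 + 280866.93632 = 410495.92054

410495.92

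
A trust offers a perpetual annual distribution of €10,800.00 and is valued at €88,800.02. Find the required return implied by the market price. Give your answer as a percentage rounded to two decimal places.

12.16%

P = C/r ⇒ r = C/P = €10,800.00/€88,800.02 = 0.121622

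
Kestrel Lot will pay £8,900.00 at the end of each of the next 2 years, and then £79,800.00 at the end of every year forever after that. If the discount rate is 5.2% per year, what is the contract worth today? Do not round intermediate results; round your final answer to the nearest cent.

PV of 2-year annuity: £8,900.00 × [1 − (1+0.052)^−2] / 0.052 = 16501.97343
Perpetuity value at year 2: £79,800.00 / 0.052 = 1534615.38462
PV of perpetuity: 1534615.38462 / (1+0.052)^2 = 1386653.87006
Total PV = 16501.97343 + 1386653.87006 = 1403155.84349

£1403155.84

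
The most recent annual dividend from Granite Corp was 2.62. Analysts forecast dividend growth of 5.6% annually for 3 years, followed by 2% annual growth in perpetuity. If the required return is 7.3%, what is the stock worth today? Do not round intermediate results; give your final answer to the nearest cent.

55.68

D_1 = 2.76672
D_2 = 2.92166
D_3 = 3.08527
Terminal value at year 3: TV = D_3×(1+g_2)/(r−g_2) = 3.14697/0.053 = 59.37688
P_0 = D_1/(1+r)^1 + D_2/(1+r)^2 + D_3/(1+r)^3 + TV/(1+r)^3
    = 2.57849 + 2.53764 + 2.49743 + 48.06381 = 55.67737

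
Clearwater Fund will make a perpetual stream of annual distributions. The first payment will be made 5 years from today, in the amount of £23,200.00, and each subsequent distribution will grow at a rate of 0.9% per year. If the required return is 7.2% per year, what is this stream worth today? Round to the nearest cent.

Value at end of year 4: C₁ / (r − g) = £23,200.00 / (0.072 − 0.009) = £368,253.9683
Discount to today: PV = £368,253.9683 / (1 + 0.072)^4 = £368,253.9683 / 1.320624 = £278,848.49

£278848.49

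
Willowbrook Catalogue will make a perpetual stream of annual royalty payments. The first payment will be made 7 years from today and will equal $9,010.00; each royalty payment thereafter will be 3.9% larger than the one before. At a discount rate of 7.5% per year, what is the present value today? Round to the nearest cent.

Value at end of year 6: C₁ / (r − g) = $9,010.00 / (0.075 − 0.039) = $250,277.7778
Discount to today: PV = $250,277.7778 / (1 + 0.075)^6 = $250,277.7778 / 1.543302 = $162,170.37

$162170.37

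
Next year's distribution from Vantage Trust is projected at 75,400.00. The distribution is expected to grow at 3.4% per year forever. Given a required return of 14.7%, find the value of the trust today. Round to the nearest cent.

667256.64

Growing perpetuity: P = D₁ / (r − g) = 75,400.0000 / (0.147 − 0.034) = 667,256.64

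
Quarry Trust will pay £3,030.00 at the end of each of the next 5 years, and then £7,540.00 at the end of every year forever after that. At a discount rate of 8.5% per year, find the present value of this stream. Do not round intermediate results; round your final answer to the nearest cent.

£70933.59

PV of 5-year annuity: £3,030.00 × [1 − (1+0.085)^−5] / 0.085 = 11940.14550
Perpetuity value at year 5: £7,540.00 / 0.085 = 88705.88235
PV of perpetuity: 88705.88235 / (1+0.085)^5 = 58993.44108
Total PV = 11940.14550 + 58993.44108 = 70933.58658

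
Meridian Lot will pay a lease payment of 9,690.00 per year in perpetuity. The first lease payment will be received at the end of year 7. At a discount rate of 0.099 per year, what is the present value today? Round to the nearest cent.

55552.35

Value at end of year 6: C / r = 9,690.00 / 0.099 = 97,878.7879
Discount to today: PV = 97,878.7879 / (1 + 0.099)^6 = 97,878.7879 / 1.761920 = 55,552.35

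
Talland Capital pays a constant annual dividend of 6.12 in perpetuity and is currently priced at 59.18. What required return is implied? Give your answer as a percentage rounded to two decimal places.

P = C/r ⇒ r = C/P = 6.12/59.18 = 0.103413

10.34%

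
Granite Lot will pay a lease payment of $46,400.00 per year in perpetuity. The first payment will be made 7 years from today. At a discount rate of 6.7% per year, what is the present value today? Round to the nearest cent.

$469306.60

Value at end of year 6: C / r = $46,400.00 / 0.067 = $692,537.3134
Discount to today: PV = $692,537.3134 / (1 + 0.067)^6 = $692,537.3134 / 1.475661 = $469,306.60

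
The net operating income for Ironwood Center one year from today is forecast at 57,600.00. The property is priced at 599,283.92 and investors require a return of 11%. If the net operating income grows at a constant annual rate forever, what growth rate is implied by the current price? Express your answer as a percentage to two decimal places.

P = D₁/(r−g) ⇒ g = r − D₁/P = 0.11 − 57,600.00/599,283.92 = 0.013885

1.39%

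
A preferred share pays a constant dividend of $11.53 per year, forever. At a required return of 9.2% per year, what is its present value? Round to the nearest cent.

Level perpetuity: PV = C / r = $11.53 / 0.092 = $125.33

$125.33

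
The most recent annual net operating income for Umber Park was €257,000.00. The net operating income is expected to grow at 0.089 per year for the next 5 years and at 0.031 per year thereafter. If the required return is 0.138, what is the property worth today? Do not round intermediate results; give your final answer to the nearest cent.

€3115413.39

D_1 = 279873.00000
D_2 = 304781.69700
D_3 = 331907.26803
D_4 = 361447.01489
D_5 = 393615.79921
Terminal value at year 5: TV = D_5×(1+g_2)/(r−g_2) = 405817.88899/0.107 = 3792690.55130
P_0 = D_1/(1+r)^1 + D_2/(1+r)^2 + D_3/(1+r)^3 + D_4/(1+r)^4 + D_5/(1+r)^5 + TV/(1+r)^5
    = 245934.09490 + 235344.66551 + 225211.19573 + 215514.05286 + 206234.44952 + 1987174.92953 = 3115413.38805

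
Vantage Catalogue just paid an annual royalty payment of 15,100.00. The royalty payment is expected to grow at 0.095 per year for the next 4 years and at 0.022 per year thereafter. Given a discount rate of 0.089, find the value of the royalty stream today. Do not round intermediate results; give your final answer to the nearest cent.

296686.17

D_1 = 16534.50000
D_2 = 18105.27750
D_3 = 19825.27886
D_4 = 21708.68035
Terminal value at year 4: TV = D_4×(1+g_2)/(r−g_2) = 22186.27132/0.067 = 331138.37794
P_0 = D_1/(1+r)^1 + D_2/(1+r)^2 + D_3/(1+r)^3 + D_4/(1+r)^4 + TV/(1+r)^4
    = 15183.19559 + 15266.84956 + 15350.96444 + 15435.54275 + 235449.62229 = 296686.17463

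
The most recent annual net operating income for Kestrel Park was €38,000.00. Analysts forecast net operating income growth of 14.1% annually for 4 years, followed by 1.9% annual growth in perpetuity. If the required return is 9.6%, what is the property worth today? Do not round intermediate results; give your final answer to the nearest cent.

D_1 = 43358.00000
D_2 = 49471.47800
D_3 = 56446.95640
D_4 = 64405.97725
Terminal value at year 4: TV = D_4×(1+g_2)/(r−g_2) = 65629.69082/0.077 = 852333.64699
P_0 = D_1/(1+r)^1 + D_2/(1+r)^2 + D_3/(1+r)^3 + D_4/(1+r)^4 + TV/(1+r)^4
    = 39560.21898 + 41184.49804 + 42875.46740 + 44635.86524 + 590700.60618 = 758956.65583

€758956.66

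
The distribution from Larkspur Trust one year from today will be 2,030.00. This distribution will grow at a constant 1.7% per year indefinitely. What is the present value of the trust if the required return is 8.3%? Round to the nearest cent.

Growing perpetuity: P = D₁ / (r − g) = 2,030.0000 / (0.083 − 0.017) = 30,757.58

30757.58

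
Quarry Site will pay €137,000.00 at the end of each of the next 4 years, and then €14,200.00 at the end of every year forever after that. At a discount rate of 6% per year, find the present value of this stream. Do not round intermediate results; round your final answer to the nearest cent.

€662181.64

PV of 4-year annuity: €137,000.00 × [1 − (1+0.06)^−4] / 0.06 = 474719.46894
Perpetuity value at year 4: €14,200.00 / 0.06 = 236666.66667
PV of perpetuity: 236666.66667 / (1+0.06)^4 = 187462.16697
Total PV = 474719.46894 + 187462.16697 = 662181.63591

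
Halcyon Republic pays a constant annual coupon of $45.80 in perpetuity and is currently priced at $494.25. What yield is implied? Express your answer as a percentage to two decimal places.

P = C/r ⇒ r = C/P = $45.80/$494.25 = 0.092666

9.27%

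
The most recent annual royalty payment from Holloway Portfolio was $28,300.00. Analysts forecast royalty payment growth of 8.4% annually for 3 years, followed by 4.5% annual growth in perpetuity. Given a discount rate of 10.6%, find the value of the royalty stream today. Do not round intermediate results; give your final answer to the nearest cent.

D_1 = 30677.20000
D_2 = 33254.08480
D_3 = 36047.42792
Terminal value at year 3: TV = D_3×(1+g_2)/(r−g_2) = 37669.56218/0.061 = 617533.80623
P_0 = D_1/(1+r)^1 + D_2/(1+r)^2 + D_3/(1+r)^3 + TV/(1+r)^3
    = 27737.07052 + 27185.33856 + 26644.58137 + 456452.25469 = 538019.24515

$538019.25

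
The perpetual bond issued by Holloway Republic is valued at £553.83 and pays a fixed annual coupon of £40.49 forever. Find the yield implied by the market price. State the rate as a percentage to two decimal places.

7.31%

P = C/r ⇒ r = C/P = £40.49/£553.83 = 0.073109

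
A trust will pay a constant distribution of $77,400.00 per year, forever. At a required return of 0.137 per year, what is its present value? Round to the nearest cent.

$564963.50

Level perpetuity: PV = C / r = $77,400.00 / 0.137 = $564,963.50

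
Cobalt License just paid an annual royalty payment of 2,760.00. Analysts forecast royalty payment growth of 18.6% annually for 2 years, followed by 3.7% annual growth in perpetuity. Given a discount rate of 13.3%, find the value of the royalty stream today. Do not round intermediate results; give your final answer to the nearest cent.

38581.64

D_1 = 3273.36000
D_2 = 3882.20496
Terminal value at year 2: TV = D_2×(1+g_2)/(r−g_2) = 4025.84654/0.096 = 41935.90149
P_0 = D_1/(1+r)^1 + D_2/(1+r)^2 + TV/(1+r)^2
    = 2889.10856 + 3024.25662 + 32668.27206 = 38581.63725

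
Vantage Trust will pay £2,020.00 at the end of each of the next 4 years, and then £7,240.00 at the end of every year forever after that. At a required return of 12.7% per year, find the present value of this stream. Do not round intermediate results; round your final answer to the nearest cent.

PV of 4-year annuity: £2,020.00 × [1 − (1+0.127)^−4] / 0.127 = 6046.07781
Perpetuity value at year 4: £7,240.00 / 0.127 = 57007.87402
PV of perpetuity: 57007.87402 / (1+0.127)^4 = 35337.77336
Total PV = 6046.07781 + 35337.77336 = 41383.85117

£41383.85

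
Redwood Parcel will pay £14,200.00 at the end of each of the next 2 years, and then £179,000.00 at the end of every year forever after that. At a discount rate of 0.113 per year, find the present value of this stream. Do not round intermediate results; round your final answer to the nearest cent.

£1302967.22

PV of 2-year annuity: £14,200.00 × [1 − (1+0.113)^−2] / 0.113 = 24221.30357
Perpetuity value at year 2: £179,000.00 / 0.113 = 1584070.79646
PV of perpetuity: 1584070.79646 / (1+0.113)^2 = 1278745.91345
Total PV = 24221.30357 + 1278745.91345 = 1302967.21702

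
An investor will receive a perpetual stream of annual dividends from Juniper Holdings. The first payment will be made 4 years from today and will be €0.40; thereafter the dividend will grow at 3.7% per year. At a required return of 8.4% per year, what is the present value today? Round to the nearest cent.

Value at end of year 3: C₁ / (r − g) = €0.40 / (0.084 − 0.037) = €8.5106
Discount to today: PV = €8.5106 / (1 + 0.084)^3 = €8.5106 / 1.273761 = €6.68

€6.68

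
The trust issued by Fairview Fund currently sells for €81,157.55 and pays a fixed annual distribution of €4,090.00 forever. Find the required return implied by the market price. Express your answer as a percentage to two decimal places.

5.04%

P = C/r ⇒ r = C/P = €4,090.00/€81,157.55 = 0.050396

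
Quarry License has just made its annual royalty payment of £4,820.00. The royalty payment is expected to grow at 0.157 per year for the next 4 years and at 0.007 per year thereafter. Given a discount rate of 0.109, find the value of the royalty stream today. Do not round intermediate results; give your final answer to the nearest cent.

£77833.09

D_1 = 5576.74000
D_2 = 6452.28818
D_3 = 7465.29742
D_4 = 8637.34912
Terminal value at year 4: TV = D_4×(1+g_2)/(r−g_2) = 8697.81056/0.102 = 85272.65259
P_0 = D_1/(1+r)^1 + D_2/(1+r)^2 + D_3/(1+r)^3 + D_4/(1+r)^4 + TV/(1+r)^4
    = 5028.62038 + 5246.27031 + 5473.34063 + 5710.23905 + 56374.61491 = 77833.08527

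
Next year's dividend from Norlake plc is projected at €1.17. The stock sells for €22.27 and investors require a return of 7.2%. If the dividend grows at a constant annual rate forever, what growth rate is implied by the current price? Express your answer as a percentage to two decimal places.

P = D₁/(r−g) ⇒ g = r − D₁/P = 0.072 − €1.17/€22.27 = 0.019463

1.95%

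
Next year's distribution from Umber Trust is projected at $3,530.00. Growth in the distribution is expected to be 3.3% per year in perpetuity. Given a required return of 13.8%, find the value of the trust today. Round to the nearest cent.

$33619.05

Growing perpetuity: P = D₁ / (r − g) = $3,530.0000 / (0.138 − 0.033) = $33,619.05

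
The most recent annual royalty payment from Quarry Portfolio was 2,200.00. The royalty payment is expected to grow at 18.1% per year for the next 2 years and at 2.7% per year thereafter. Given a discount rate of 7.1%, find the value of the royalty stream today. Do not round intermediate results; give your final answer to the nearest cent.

D_1 = 2598.20000
D_2 = 3068.47420
Terminal value at year 2: TV = D_2×(1+g_2)/(r−g_2) = 3151.32300/0.044 = 71620.97735
P_0 = D_1/(1+r)^1 + D_2/(1+r)^2 + TV/(1+r)^2
    = 2425.95705 + 2675.12164 + 62439.77098 = 67540.84967

67540.85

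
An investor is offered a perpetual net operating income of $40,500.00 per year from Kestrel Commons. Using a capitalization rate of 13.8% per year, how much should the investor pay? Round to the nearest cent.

Level perpetuity: PV = C / r = $40,500.00 / 0.138 = $293,478.26

$293478.26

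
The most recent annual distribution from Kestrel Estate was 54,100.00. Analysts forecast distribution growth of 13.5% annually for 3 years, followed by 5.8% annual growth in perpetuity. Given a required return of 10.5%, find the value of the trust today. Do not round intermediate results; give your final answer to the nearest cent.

D_1 = 61403.50000
D_2 = 69692.97250
D_3 = 79101.52379
Terminal value at year 3: TV = D_3×(1+g_2)/(r−g_2) = 83689.41217/0.047 = 1780625.79079
P_0 = D_1/(1+r)^1 + D_2/(1+r)^2 + D_3/(1+r)^3 + TV/(1+r)^3
    = 55568.77828 + 57077.43289 + 58627.04646 + 1319732.23727 = 1491005.49490

1491005.49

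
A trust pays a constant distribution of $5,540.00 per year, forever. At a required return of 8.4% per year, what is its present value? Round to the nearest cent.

$65952.38

Level perpetuity: PV = C / r = $5,540.00 / 0.084 = $65,952.38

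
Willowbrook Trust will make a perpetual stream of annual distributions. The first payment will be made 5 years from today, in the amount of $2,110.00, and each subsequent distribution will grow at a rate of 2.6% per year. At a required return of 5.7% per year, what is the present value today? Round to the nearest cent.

Value at end of year 4: C₁ / (r − g) = $2,110.00 / (0.057 − 0.026) = $68,064.5161
Discount to today: PV = $68,064.5161 / (1 + 0.057)^4 = $68,064.5161 / 1.248245 = $54,528.16

$54528.16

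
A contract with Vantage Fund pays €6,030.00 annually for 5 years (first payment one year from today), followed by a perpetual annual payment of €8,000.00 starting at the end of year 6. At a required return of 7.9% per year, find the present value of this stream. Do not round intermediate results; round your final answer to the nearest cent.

PV of 5-year annuity: €6,030.00 × [1 − (1+0.079)^−5] / 0.079 = 24139.63059
Perpetuity value at year 5: €8,000.00 / 0.079 = 101265.82278
PV of perpetuity: 101265.82278 / (1+0.079)^5 = 69239.77888
Total PV = 24139.63059 + 69239.77888 = 93379.40947

€93379.41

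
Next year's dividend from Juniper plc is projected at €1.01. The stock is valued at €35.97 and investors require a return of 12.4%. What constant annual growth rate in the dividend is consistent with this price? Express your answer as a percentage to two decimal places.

P = D₁/(r−g) ⇒ g = r − D₁/P = 0.124 − €1.01/€35.97 = 0.095921

9.59%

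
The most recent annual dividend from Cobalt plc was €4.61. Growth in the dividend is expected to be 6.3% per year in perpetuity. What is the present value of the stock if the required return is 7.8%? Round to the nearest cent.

€326.70

D₁ = D₀ × (1 + g) = €4.61 × 1.063 = €4.9004
Growing perpetuity: P = D₁ / (r − g) = €4.9004 / (0.078 − 0.063) = €326.70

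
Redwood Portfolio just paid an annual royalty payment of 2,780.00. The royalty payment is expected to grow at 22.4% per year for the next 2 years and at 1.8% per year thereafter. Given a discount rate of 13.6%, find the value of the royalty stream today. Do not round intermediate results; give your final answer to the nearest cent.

D_1 = 3402.72000
D_2 = 4164.92928
Terminal value at year 2: TV = D_2×(1+g_2)/(r−g_2) = 4239.89801/0.118 = 35931.33904
P_0 = D_1/(1+r)^1 + D_2/(1+r)^2 + TV/(1+r)^2
    = 2995.35211 + 3227.38643 + 27843.04565 = 34065.78420

34065.78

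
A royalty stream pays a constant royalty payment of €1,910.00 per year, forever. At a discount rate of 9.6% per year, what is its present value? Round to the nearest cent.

Level perpetuity: PV = C / r = €1,910.00 / 0.096 = €19,895.83

€19895.83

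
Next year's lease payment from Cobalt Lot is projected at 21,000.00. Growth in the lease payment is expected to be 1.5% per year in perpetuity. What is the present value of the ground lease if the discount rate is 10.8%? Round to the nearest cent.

Growing perpetuity: P = D₁ / (r − g) = 21,000.0000 / (0.108 − 0.015) = 225,806.45

225806.45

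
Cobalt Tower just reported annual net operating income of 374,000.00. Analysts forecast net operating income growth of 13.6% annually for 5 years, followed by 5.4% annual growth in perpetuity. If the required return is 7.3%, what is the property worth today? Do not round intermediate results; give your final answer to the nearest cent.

29822684.22

D_1 = 424864.00000
D_2 = 482645.50400
D_3 = 548285.29254
D_4 = 622852.09233
D_5 = 707559.97689
Terminal value at year 5: TV = D_5×(1+g_2)/(r−g_2) = 745768.21564/0.019 = 39250958.71783
P_0 = D_1/(1+r)^1 + D_2/(1+r)^2 + D_3/(1+r)^3 + D_4/(1+r)^4 + D_5/(1+r)^5 + TV/(1+r)^5
    = 395958.99348 + 419207.28480 + 443820.57365 + 469879.00435 + 497467.42679 + 27596350.93878 = 29822684.22185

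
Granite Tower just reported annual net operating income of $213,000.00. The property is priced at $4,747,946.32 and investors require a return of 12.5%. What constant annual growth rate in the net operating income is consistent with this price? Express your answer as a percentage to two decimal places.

7.67%

P = D₀(1+g)/(r−g) ⇒ P(r−g) = D₀(1+g) ⇒ g(P+D₀) = P·r − D₀
g = (P·r − D₀)/(P + D₀) = ($4,747,946.32×0.125 − $213,000.00) / ($4,747,946.32 + $213,000.00) = 0.076698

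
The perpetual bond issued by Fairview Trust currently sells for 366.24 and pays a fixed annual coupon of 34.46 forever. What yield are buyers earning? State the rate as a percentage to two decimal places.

P = C/r ⇒ r = C/P = 34.46/366.24 = 0.094091

9.41%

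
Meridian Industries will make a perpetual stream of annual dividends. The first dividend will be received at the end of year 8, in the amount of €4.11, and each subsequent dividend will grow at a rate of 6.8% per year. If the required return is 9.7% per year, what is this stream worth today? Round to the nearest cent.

€74.13

Value at end of year 7: C₁ / (r − g) = €4.11 / (0.097 − 0.068) = €141.7241
Discount to today: PV = €141.7241 / (1 + 0.097)^7 = €141.7241 / 1.911817 = €74.13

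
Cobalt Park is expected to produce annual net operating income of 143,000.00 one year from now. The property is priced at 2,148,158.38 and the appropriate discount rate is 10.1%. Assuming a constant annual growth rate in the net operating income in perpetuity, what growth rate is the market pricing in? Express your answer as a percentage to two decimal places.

P = D₁/(r−g) ⇒ g = r − D₁/P = 0.101 − 143,000.00/2,148,158.38 = 0.034431

3.44%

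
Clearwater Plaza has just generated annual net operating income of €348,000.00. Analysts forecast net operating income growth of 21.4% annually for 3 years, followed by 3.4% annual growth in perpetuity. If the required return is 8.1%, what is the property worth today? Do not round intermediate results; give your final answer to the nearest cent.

€12166400.00

D_1 = 422472.00000
D_2 = 512881.00800
D_3 = 622637.54371
Terminal value at year 3: TV = D_3×(1+g_2)/(r−g_2) = 643807.22020/0.047 = 13698025.96166
P_0 = D_1/(1+r)^1 + D_2/(1+r)^2 + D_3/(1+r)^3 + TV/(1+r)^3
    = 390815.91119 + 438899.64495 + 492899.32374 + 10843785.12236 = 12166400.00224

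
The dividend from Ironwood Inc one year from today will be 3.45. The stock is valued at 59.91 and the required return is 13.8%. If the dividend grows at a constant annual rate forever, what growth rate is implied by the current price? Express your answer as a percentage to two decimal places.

8.04%

P = D₁/(r−g) ⇒ g = r − D₁/P = 0.138 − 3.45/59.91 = 0.080414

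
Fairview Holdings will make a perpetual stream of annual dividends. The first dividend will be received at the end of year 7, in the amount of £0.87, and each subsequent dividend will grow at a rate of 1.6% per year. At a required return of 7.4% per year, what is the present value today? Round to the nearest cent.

£9.77

Value at end of year 6: C₁ / (r − g) = £0.87 / (0.074 − 0.016) = £15.0000
Discount to today: PV = £15.0000 / (1 + 0.074)^6 = £15.0000 / 1.534708 = £9.77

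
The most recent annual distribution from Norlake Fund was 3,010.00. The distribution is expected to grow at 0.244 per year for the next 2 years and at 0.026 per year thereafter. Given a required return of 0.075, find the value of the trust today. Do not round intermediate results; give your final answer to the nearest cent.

D_1 = 3744.44000
D_2 = 4658.08336
Terminal value at year 2: TV = D_2×(1+g_2)/(r−g_2) = 4779.19353/0.049 = 97534.56178
P_0 = D_1/(1+r)^1 + D_2/(1+r)^2 + TV/(1+r)^2
    = 3483.20000 + 4030.79144 + 84399.83713 = 91913.82857

91913.83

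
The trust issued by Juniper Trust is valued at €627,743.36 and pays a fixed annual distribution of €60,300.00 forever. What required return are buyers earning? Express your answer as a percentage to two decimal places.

P = C/r ⇒ r = C/P = €60,300.00/€627,743.36 = 0.096058

9.61%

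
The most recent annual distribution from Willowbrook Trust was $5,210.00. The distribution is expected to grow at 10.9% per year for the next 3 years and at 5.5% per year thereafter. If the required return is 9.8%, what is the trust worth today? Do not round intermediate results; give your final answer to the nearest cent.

$147652.41

D_1 = 5777.89000
D_2 = 6407.68001
D_3 = 7106.11713
Terminal value at year 3: TV = D_3×(1+g_2)/(r−g_2) = 7496.95357/0.043 = 174347.75752
P_0 = D_1/(1+r)^1 + D_2/(1+r)^2 + D_3/(1+r)^3 + TV/(1+r)^3
    = 5262.19490 + 5314.91270 + 5368.15864 + 131707.14796 = 147652.41419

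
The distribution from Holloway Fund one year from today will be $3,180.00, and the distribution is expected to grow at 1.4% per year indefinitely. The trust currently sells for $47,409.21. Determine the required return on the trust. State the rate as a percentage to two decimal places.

P = D₁/(r − g) ⇒ r = D₁/P + g = $3,180.0000/$47,409.21 + 0.014 = 0.067076 + 0.014 = 0.081076

8.11%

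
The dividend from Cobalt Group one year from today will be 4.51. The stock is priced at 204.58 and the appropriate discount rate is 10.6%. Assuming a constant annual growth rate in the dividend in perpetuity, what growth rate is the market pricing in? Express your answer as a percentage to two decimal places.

P = D₁/(r−g) ⇒ g = r − D₁/P = 0.106 − 4.51/204.58 = 0.083955

8.40%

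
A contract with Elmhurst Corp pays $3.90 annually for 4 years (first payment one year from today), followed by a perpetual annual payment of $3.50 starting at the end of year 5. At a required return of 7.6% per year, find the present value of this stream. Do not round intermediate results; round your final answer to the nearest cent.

PV of 4-year annuity: $3.90 × [1 − (1+0.076)^−4] / 0.076 = 13.03315
Perpetuity value at year 4: $3.50 / 0.076 = 46.05263
PV of perpetuity: 46.05263 / (1+0.076)^4 = 34.35622
Total PV = 13.03315 + 34.35622 = 47.38936

$47.39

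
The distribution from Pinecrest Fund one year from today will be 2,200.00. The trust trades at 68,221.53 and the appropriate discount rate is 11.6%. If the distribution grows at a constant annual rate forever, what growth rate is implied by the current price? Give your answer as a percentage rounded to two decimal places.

P = D₁/(r−g) ⇒ g = r − D₁/P = 0.116 − 2,200.00/68,221.53 = 0.083752

8.38%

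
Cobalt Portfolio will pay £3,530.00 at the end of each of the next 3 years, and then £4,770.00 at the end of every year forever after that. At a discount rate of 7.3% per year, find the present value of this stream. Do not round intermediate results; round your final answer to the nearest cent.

£62106.07

PV of 3-year annuity: £3,530.00 × [1 − (1+0.073)^−3] / 0.073 = 9213.29313
Perpetuity value at year 3: £4,770.00 / 0.073 = 65342.46575
PV of perpetuity: 65342.46575 / (1+0.073)^3 = 52892.77504
Total PV = 9213.29313 + 52892.77504 = 62106.06817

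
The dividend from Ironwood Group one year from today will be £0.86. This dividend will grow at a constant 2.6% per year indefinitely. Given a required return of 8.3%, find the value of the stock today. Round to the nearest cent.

Growing perpetuity: P = D₁ / (r − g) = £0.8600 / (0.083 − 0.026) = £15.09

£15.09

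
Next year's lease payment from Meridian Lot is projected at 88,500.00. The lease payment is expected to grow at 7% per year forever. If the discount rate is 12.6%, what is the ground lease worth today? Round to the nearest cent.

Growing perpetuity: P = D₁ / (r − g) = 88,500.0000 / (0.126 − 0.07) = 1,580,357.14

1580357.14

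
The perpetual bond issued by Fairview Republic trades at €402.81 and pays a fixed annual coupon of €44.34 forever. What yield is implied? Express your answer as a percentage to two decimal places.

11.01%

P = C/r ⇒ r = C/P = €44.34/€402.81 = 0.110077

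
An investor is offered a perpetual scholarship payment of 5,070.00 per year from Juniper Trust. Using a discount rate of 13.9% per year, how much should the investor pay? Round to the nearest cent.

36474.82

Level perpetuity: PV = C / r = 5,070.00 / 0.139 = 36,474.82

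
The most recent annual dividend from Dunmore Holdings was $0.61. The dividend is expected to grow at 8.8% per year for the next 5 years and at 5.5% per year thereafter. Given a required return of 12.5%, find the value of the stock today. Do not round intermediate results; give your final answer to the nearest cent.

$10.54

D_1 = 0.66368
D_2 = 0.72208
D_3 = 0.78563
D_4 = 0.85476
D_5 = 0.92998
Terminal value at year 5: TV = D_5×(1+g_2)/(r−g_2) = 0.98113/0.07 = 14.01615
P_0 = D_1/(1+r)^1 + D_2/(1+r)^2 + D_3/(1+r)^3 + D_4/(1+r)^4 + D_5/(1+r)^5 + TV/(1+r)^5
    = 0.58994 + 0.57054 + 0.55177 + 0.53362 + 0.51607 + 7.77797 = 10.53991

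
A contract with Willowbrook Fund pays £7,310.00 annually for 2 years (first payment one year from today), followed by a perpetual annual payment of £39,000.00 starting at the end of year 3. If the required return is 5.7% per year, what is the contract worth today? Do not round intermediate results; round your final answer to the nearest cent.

PV of 2-year annuity: £7,310.00 × [1 − (1+0.057)^−2] / 0.057 = 13458.65604
Perpetuity value at year 2: £39,000.00 / 0.057 = 684210.52632
PV of perpetuity: 684210.52632 / (1+0.057)^2 = 612406.47905
Total PV = 13458.65604 + 612406.47905 = 625865.13509

£625865.14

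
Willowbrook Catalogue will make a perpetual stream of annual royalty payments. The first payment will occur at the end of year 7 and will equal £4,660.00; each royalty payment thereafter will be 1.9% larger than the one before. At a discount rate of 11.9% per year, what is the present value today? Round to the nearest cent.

Value at end of year 6: C₁ / (r − g) = £4,660.00 / (0.119 − 0.019) = £46,600.0000
Discount to today: PV = £46,600.0000 / (1 + 0.119)^6 = £46,600.0000 / 1.963272 = £23,735.88

£23735.88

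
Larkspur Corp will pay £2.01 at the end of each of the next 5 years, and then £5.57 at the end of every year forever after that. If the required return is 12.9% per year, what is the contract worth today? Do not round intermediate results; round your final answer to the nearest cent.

£30.63

PV of 5-year annuity: £2.01 × [1 − (1+0.129)^−5] / 0.129 = 7.08692
Perpetuity value at year 5: £5.57 / 0.129 = 43.17829
PV of perpetuity: 43.17829 / (1+0.129)^5 = 23.53942
Total PV = 7.08692 + 23.53942 = 30.62634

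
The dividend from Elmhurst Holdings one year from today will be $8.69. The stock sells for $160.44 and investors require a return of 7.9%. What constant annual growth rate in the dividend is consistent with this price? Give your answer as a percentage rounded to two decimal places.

P = D₁/(r−g) ⇒ g = r − D₁/P = 0.079 − $8.69/$160.44 = 0.024836

2.48%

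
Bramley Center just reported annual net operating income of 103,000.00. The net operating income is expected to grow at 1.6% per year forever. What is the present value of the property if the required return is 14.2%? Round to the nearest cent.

830539.68

D₁ = D₀ × (1 + g) = 103,000.00 × 1.016 = 104,648.0000
Growing perpetuity: P = D₁ / (r − g) = 104,648.0000 / (0.142 − 0.016) = 830,539.68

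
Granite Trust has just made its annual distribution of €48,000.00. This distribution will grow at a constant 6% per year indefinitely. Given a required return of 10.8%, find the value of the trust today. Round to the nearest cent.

€1060000.00

D₁ = D₀ × (1 + g) = €48,000.00 × 1.06 = €50,880.0000
Growing perpetuity: P = D₁ / (r − g) = €50,880.0000 / (0.108 − 0.06) = €1,060,000.00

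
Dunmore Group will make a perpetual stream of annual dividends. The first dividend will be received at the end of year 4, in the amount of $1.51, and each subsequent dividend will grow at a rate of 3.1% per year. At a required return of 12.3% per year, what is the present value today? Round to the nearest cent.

$11.59

Value at end of year 3: C₁ / (r − g) = $1.51 / (0.123 − 0.031) = $16.4130
Discount to today: PV = $16.4130 / (1 + 0.123)^3 = $16.4130 / 1.416248 = $11.59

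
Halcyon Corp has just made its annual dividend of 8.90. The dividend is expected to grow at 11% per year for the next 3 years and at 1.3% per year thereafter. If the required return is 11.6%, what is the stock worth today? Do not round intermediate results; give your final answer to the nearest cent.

D_1 = 9.87900
D_2 = 10.96569
D_3 = 12.17192
Terminal value at year 3: TV = D_3×(1+g_2)/(r−g_2) = 12.33015/0.103 = 119.71020
P_0 = D_1/(1+r)^1 + D_2/(1+r)^2 + D_3/(1+r)^3 + TV/(1+r)^3
    = 8.85215 + 8.80456 + 8.75722 + 86.12685 = 112.54078

112.54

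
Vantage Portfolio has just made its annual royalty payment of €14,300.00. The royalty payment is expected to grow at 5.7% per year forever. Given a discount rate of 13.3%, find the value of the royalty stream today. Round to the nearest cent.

D₁ = D₀ × (1 + g) = €14,300.00 × 1.057 = €15,115.1000
Growing perpetuity: P = D₁ / (r − g) = €15,115.1000 / (0.133 − 0.057) = €198,882.89

€198882.89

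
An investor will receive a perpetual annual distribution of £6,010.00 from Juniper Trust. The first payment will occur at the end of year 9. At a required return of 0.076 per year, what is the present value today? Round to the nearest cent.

Value at end of year 8: C / r = £6,010.00 / 0.076 = £79,078.9474
Discount to today: PV = £79,078.9474 / (1 + 0.076)^8 = £79,078.9474 / 1.796794 = £44,011.15

£44011.15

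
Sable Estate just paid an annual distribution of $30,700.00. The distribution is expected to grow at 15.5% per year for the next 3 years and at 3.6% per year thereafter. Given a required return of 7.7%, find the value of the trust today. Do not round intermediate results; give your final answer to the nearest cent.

D_1 = 35458.50000
D_2 = 40954.56750
D_3 = 47302.52546
Terminal value at year 3: TV = D_3×(1+g_2)/(r−g_2) = 49005.41638/0.041 = 1195254.05803
P_0 = D_1/(1+r)^1 + D_2/(1+r)^2 + D_3/(1+r)^3 + TV/(1+r)^3
    = 32923.39833 + 35307.82272 + 37864.93523 + 956782.26579 = 1062878.42207

$1062878.42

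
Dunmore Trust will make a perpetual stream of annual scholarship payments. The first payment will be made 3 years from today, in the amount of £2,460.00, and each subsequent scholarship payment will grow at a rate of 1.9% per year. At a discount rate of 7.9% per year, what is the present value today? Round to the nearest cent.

Value at end of year 2: C₁ / (r − g) = £2,460.00 / (0.079 − 0.019) = £41,000.0000
Discount to today: PV = £41,000.0000 / (1 + 0.079)^2 = £41,000.0000 / 1.164241 = £35,216.08

£35216.08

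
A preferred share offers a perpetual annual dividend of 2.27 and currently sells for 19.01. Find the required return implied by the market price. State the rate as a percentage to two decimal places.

P = C/r ⇒ r = C/P = 2.27/19.01 = 0.119411

11.94%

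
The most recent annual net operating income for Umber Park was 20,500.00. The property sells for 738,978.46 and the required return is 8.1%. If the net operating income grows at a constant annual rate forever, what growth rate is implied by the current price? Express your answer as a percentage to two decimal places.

5.18%

P = D₀(1+g)/(r−g) ⇒ P(r−g) = D₀(1+g) ⇒ g(P+D₀) = P·r − D₀
g = (P·r − D₀)/(P + D₀) = (738,978.46×0.081 − 20,500.00) / (738,978.46 + 20,500.00) = 0.051821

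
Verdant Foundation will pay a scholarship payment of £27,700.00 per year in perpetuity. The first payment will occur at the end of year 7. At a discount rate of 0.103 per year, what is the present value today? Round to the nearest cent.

£149344.58

Value at end of year 6: C / r = £27,700.00 / 0.103 = £268,932.0388
Discount to today: PV = £268,932.0388 / (1 + 0.103)^6 = £268,932.0388 / 1.800749 = £149,344.58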